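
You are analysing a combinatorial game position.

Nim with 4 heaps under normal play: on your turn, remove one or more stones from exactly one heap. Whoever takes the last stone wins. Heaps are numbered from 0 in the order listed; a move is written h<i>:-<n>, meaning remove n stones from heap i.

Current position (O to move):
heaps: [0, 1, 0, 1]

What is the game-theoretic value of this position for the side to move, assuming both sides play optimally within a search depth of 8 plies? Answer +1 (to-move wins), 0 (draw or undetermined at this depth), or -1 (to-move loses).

[(0,1,0,1)] O move#1: h1:-1:-1/(0,0,0,1)*, h3:-1:-1/(0,1,0,0)
[(0,0,0,1)] X move#2: h3:-1:+1/(0,0,0,0)*
[(0,0,0,0)] end (terminal -1, O#3); searched (0,1,0,1) to 8

value((0,1,0,1), O) = -1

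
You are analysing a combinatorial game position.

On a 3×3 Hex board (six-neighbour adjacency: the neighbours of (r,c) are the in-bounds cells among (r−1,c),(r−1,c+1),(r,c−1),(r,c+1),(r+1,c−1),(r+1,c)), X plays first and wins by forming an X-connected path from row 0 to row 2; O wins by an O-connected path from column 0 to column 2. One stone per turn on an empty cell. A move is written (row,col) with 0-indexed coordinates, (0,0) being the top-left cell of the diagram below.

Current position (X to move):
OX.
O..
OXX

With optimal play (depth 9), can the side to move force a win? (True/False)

X winning at [OX./O../OXX]: True

[OX./O../OXX] X move#1: (0,2):+1/OXX/O../OXX*, (1,1):+1/OX./OX./OXX, (1,2):+1/OX./O.X/OXX
[OXX/O../OXX] O move#2: (1,1):-1/OXX/OO./OXX*, (1,2):-1/OXX/O.O/OXX
[OXX/OO./OXX] X move#3: (1,2):+1/OXX/OOX/OXX*
[OXX/OOX/OXX] end (terminal -1, O#4); searched OX./O../OXX to 9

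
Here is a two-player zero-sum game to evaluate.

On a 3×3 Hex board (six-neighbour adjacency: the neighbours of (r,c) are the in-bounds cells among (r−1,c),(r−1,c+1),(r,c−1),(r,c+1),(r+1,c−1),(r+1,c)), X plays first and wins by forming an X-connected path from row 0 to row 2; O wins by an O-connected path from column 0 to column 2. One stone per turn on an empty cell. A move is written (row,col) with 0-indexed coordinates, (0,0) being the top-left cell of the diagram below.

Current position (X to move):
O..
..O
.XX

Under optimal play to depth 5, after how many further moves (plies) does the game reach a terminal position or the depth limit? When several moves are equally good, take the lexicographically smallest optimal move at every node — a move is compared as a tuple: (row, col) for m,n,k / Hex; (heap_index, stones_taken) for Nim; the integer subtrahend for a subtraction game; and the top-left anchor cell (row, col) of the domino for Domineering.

PV length from [O../..O/.XX]: 3 plies

p1 X@[O../..O/.XX]: (0,1)[OX./..O/.XX]-1 (0,2)[O.X/..O/.XX]-1 (1,0)[O../X.O/.XX]-1 (1,1)[O../.XO/.XX]+1* (2,0)[O../..O/XXX]-1
p2 O@[O../.XO/.XX]: (0,1)[OO./.XO/.XX]-1* (0,2)[O.O/.XO/.XX]-1 (1,0)[O../OXO/.XX]-1 (2,0)[O../.XO/OXX]-1
p3 X@[OO./.XO/.XX]: (0,2)[OOX/.XO/.XX]+1* (1,0)[OO./XXO/.XX]-1 (2,0)[OO./.XO/XXX]-1
p4 O@[OOX/.XO/.XX] terminal -1; root [O../..O/.XX] d5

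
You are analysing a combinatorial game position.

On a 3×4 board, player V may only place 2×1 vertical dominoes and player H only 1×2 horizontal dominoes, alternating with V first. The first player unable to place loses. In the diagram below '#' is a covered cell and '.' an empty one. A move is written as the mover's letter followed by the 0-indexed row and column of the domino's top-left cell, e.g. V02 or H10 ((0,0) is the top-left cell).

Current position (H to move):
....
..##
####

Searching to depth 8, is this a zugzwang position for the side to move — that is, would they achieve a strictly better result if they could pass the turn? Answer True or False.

zugzwang(..../..##/####, H) = False

ply 1, H at ..../..##/#### | H00=+1→##../..##/####*; H01=-1→.##./..##/####; H02=-1→..##/..##/####; H10=+1→..../####/####
ply 2: ##../..##/#### is terminal -1 (V); from ..../..##/#### depth 8
pass branch (V moves first from the same position):
  | ply 1, V at ..../..##/#### | V00=-1→#.../#.##/####; V01=+1→.#../.###/####*
  | ply 2, H at .#../.###/#### | H02=-1→.###/.###/####*
  | ply 3, V at .###/.###/#### | V00=+1→####/####/####*
  | ply 4: ####/####/#### is terminal -1 (H); from ..../..##/#### depth 8
H moving scores +1; H passing scores -1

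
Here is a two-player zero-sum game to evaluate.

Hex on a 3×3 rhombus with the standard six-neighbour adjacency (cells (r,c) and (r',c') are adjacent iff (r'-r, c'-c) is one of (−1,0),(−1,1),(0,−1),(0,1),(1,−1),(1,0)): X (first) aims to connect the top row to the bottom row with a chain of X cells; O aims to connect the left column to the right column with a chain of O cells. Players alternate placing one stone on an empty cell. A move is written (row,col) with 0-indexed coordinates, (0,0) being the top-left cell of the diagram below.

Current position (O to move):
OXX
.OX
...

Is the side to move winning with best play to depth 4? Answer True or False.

p1 O@[OXX/.OX/...]: (1,0)[OXX/OOX/...]-1* (2,0)[OXX/.OX/O..]-1 (2,1)[OXX/.OX/.O.]-1 (2,2)[OXX/.OX/..O]-1
p2 X@[OXX/OOX/...]: (2,0)[OXX/OOX/X..]+1* (2,1)[OXX/OOX/.X.]+1 (2,2)[OXX/OOX/..X]+1
p3 O@[OXX/OOX/X..]: (2,1)[OXX/OOX/XO.]-1* (2,2)[OXX/OOX/X.O]-1
p4 X@[OXX/OOX/XO.]: (2,2)[OXX/OOX/XOX]+1*
p5 O@[OXX/OOX/XOX] terminal -1; root [OXX/.OX/...] d4

O winning at [OXX/.OX/...]: False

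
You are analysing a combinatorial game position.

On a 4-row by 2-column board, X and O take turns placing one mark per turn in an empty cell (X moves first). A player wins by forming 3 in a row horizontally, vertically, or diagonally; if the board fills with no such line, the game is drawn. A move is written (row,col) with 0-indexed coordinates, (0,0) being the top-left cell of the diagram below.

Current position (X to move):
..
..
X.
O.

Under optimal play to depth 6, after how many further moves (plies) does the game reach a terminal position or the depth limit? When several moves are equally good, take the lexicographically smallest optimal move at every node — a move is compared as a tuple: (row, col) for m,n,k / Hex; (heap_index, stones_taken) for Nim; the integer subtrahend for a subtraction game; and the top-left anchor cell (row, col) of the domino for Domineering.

ply 1, X at ../../X./O. | (0,0)=+0→X./../X./O.*; (0,1)=+0→.X/../X./O.; (1,0)=+0→../X./X./O.; (1,1)=+0→../.X/X./O.; (2,1)=+0→../../XX/O.; (3,1)=+0→../../X./OX
ply 2, O at X./../X./O. | (0,1)=-1→XO/../X./O.; (1,0)=+0→X./O./X./O.*; (1,1)=-1→X./.O/X./O.; (2,1)=-1→X./../XO/O.; (3,1)=-1→X./../X./OO
ply 3, X at X./O./X./O. | (0,1)=+0→XX/O./X./O.*; (1,1)=+0→X./OX/X./O.; (2,1)=+0→X./O./XX/O.; (3,1)=+0→X./O./X./OX
ply 4, O at XX/O./X./O. | (1,1)=+0→XX/OO/X./O.*; (2,1)=+0→XX/O./XO/O.; (3,1)=+0→XX/O./X./OO
ply 5, X at XX/OO/X./O. | (2,1)=+0→XX/OO/XX/O.*; (3,1)=+0→XX/OO/X./OX
ply 6, O at XX/OO/XX/O. | (3,1)=+0→XX/OO/XX/OO*
ply 7: XX/OO/XX/OO is terminal +0 (X); from ../../X./O. depth 6

PV length from [../../X./O.]: 6 plies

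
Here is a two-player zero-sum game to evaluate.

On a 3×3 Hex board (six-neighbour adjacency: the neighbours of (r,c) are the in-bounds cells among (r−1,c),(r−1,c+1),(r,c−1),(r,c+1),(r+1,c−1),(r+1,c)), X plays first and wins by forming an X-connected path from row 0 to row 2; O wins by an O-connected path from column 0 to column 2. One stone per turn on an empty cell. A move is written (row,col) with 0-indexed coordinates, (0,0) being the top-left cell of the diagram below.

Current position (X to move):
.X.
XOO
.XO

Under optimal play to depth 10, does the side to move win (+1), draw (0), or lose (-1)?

[.X./XOO/.XO] X move#1: (0,0):-1/XX./XOO/.XO, (0,2):-1/.XX/XOO/.XO, (2,0):+1/.X./XOO/XXO*
[.X./XOO/XXO] end (terminal -1, O#2); searched .X./XOO/.XO to 10

value(.X./XOO/.XO, X) = +1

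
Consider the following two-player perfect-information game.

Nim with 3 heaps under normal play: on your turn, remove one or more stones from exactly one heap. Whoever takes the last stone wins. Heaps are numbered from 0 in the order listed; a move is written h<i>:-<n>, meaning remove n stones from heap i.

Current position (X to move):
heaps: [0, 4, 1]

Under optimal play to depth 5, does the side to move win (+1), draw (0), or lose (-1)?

value((0,4,1), X) = +1

ply 1, X at (0,4,1) | h1:-1=-1→(0,3,1); h1:-2=-1→(0,2,1); h1:-3=+1→(0,1,1)*; h1:-4=-1→(0,0,1); h2:-1=-1→(0,4,0)
ply 2, O at (0,1,1) | h1:-1=-1→(0,0,1)*; h2:-1=-1→(0,1,0)
ply 3, X at (0,0,1) | h2:-1=+1→(0,0,0)*
ply 4: (0,0,0) is terminal -1 (O); from (0,4,1) depth 5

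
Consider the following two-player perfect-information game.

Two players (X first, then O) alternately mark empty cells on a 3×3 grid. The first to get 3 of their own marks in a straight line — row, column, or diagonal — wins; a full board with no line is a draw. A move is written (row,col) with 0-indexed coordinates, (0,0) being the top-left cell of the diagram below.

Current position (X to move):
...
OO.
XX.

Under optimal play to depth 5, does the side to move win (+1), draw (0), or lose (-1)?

p1 X@[.../OO./XX.]: (0,0)[X../OO./XX.]-1 (0,1)[.X./OO./XX.]-1 (0,2)[..X/OO./XX.]-1 (1,2)[.../OOX/XX.]+0 (2,2)[.../OO./XXX]+1*
p2 O@[.../OO./XXX] terminal -1; root [.../OO./XX.] d5

value(.../OO./XX., X) = +1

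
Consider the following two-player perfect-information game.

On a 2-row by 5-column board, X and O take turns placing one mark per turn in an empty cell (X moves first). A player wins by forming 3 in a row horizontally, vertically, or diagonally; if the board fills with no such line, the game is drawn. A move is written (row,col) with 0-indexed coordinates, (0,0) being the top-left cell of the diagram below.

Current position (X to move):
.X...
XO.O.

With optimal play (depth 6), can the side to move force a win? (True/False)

[.X.../XO.O.] X move#1: (0,0):-1/XX.../XO.O., (0,2):-1/.XX../XO.O., (0,3):-1/.X.X./XO.O., (0,4):-1/.X..X/XO.O., (1,2):+0/.X.../XOXO.*, (1,4):-1/.X.../XO.OX
[.X.../XOXO.] O move#2: (0,0):+0/OX.../XOXO.*, (0,2):+0/.XO../XOXO., (0,3):+0/.X.O./XOXO., (0,4):-1/.X..O/XOXO., (1,4):-1/.X.../XOXOO
[OX.../XOXO.] X move#3: (0,2):+0/OXX../XOXO.*, (0,3):+0/OX.X./XOXO., (0,4):+0/OX..X/XOXO., (1,4):+0/OX.../XOXOX
[OXX../XOXO.] O move#4: (0,3):+0/OXXO./XOXO.*, (0,4):-1/OXX.O/XOXO., (1,4):-1/OXX../XOXOO
[OXXO./XOXO.] X move#5: (0,4):+0/OXXOX/XOXO.*, (1,4):+0/OXXO./XOXOX
[OXXOX/XOXO.] O move#6: (1,4):+0/OXXOX/XOXOO*
[OXXOX/XOXOO] end (terminal +0, X#7); searched .X.../XO.O. to 6

X winning at [.X.../XO.O.]: False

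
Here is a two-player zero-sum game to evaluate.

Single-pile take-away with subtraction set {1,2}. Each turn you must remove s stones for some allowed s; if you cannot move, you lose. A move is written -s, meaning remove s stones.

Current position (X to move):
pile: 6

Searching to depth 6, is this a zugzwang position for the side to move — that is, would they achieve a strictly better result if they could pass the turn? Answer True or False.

[6] X move#1: -1:-1/5*, -2:-1/4
[5] O move#2: -1:-1/4, -2:+1/3*
[3] X move#3: -1:-1/2*, -2:-1/1
[2] O move#4: -1:-1/1, -2:+1/0*
[0] end (terminal -1, X#5); searched 6 to 6
if X skipped the turn, O would face:
~ [6] O move#1: -1:-1/5*, -2:-1/4
~ [5] X move#2: -1:-1/4, -2:+1/3*
~ [3] O move#3: -1:-1/2*, -2:-1/1
~ [2] X move#4: -1:-1/1, -2:+1/0*
~ [0] end (terminal -1, O#5); searched 6 to 6
compare (X): move=-1 vs pass=+1

zugzwang(6, X) = True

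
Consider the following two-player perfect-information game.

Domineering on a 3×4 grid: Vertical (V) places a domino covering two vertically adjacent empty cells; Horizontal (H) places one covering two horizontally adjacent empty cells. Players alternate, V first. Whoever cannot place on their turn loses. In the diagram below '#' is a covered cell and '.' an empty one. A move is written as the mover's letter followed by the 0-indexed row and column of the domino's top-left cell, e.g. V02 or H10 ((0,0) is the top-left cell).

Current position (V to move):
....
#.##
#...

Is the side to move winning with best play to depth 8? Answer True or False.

p1 V@[..../#.##/#...]: V01[.#../####/#...]-1* V11[..../####/##..]-1
p2 H@[.#../####/#...]: H02[.###/####/#...]+1* H21[.#../####/###.]+1 H22[.#../####/#.##]+1
p3 V@[.###/####/#...] terminal -1; root [..../#.##/#...] d8

V winning at [..../#.##/#...]: False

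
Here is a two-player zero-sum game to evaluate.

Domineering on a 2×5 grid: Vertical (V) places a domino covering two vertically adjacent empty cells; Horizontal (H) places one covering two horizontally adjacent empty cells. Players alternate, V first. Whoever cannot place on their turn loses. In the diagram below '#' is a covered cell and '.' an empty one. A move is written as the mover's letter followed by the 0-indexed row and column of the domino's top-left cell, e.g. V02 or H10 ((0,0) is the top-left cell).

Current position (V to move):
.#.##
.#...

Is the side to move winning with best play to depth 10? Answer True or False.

[.#.##/.#...] V move#1: V00:-1/##.##/##..., V02:+1/.####/.##..*
[.####/.##..] H move#2: H13:-1/.####/.####*
[.####/.####] V move#3: V00:+1/#####/#####*
[#####/#####] end (terminal -1, H#4); searched .#.##/.#... to 10

V winning at [.#.##/.#...]: True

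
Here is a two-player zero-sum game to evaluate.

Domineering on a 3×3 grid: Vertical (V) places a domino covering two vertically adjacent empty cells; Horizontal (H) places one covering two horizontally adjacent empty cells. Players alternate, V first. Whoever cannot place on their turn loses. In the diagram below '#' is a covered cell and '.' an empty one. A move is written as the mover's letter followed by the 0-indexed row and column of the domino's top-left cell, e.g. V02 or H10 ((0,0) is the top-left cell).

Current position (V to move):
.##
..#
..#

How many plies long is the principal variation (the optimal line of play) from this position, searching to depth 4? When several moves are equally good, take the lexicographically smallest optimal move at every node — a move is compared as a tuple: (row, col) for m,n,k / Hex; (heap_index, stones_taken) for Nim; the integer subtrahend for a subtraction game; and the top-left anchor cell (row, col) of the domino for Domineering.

[.##/..#/..#] V move#1: V00:-1/###/#.#/..#, V10:+1/.##/#.#/#.#*, V11:+1/.##/.##/.##
[.##/#.#/#.#] end (terminal -1, H#2); searched .##/..#/..# to 4

PV length from [.##/..#/..#]: 1 ply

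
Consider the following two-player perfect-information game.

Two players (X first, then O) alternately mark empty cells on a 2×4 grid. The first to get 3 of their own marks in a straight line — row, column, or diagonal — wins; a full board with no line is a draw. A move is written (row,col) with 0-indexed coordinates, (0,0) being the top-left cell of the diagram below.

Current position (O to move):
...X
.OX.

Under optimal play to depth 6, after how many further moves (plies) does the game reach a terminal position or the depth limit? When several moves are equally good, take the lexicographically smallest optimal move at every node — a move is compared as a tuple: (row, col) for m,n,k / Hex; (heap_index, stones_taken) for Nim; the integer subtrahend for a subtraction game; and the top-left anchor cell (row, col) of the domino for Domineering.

ply 1, O at ...X/.OX. | (0,0)=+0→O..X/.OX.*; (0,1)=+0→.O.X/.OX.; (0,2)=+0→..OX/.OX.; (1,0)=+0→...X/OOX.; (1,3)=+0→...X/.OXO
ply 2, X at O..X/.OX. | (0,1)=+0→OX.X/.OX.*; (0,2)=+0→O.XX/.OX.; (1,0)=+0→O..X/XOX.; (1,3)=+0→O..X/.OXX
ply 3, O at OX.X/.OX. | (0,2)=+0→OXOX/.OX.*; (1,0)=-1→OX.X/OOX.; (1,3)=-1→OX.X/.OXO
ply 4, X at OXOX/.OX. | (1,0)=+0→OXOX/XOX.*; (1,3)=+0→OXOX/.OXX
ply 5, O at OXOX/XOX. | (1,3)=+0→OXOX/XOXO*
ply 6: OXOX/XOXO is terminal +0 (X); from ...X/.OX. depth 6

PV length from [...X/.OX.]: 5 plies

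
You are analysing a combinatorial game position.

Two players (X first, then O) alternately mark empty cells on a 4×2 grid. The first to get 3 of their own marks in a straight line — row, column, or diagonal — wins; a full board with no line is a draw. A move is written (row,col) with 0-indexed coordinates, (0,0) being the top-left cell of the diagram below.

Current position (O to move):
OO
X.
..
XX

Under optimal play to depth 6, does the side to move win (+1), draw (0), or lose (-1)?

value(OO/X./../XX, O) = 0

ply 1, O at OO/X./../XX | (1,1)=-1→OO/XO/../XX; (2,0)=+0→OO/X./O./XX*; (2,1)=-1→OO/X./.O/XX
ply 2, X at OO/X./O./XX | (1,1)=+0→OO/XX/O./XX*; (2,1)=+0→OO/X./OX/XX
ply 3, O at OO/XX/O./XX | (2,1)=+0→OO/XX/OO/XX*
ply 4: OO/XX/OO/XX is terminal +0 (X); from OO/X./../XX depth 6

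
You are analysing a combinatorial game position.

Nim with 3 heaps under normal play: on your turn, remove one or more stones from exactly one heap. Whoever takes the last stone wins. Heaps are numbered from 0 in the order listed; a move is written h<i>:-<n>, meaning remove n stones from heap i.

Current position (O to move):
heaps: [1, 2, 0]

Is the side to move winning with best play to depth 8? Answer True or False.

O winning at [(1,2,0)]: True

ply 1, O at (1,2,0) | h0:-1=-1→(0,2,0); h1:-1=+1→(1,1,0)*; h1:-2=-1→(1,0,0)
ply 2, X at (1,1,0) | h0:-1=-1→(0,1,0)*; h1:-1=-1→(1,0,0)
ply 3, O at (0,1,0) | h1:-1=+1→(0,0,0)*
ply 4: (0,0,0) is terminal -1 (X); from (1,2,0) depth 8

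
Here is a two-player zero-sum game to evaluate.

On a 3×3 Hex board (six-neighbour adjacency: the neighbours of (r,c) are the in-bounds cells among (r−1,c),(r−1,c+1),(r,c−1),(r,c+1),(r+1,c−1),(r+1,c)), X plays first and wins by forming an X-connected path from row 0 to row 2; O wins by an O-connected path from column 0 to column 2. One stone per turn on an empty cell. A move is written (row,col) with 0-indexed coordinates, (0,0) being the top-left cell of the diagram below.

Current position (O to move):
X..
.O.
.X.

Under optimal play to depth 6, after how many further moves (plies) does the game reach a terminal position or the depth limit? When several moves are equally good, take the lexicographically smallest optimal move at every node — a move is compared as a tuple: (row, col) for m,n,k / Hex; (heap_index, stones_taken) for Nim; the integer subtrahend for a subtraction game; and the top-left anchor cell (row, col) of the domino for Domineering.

PV length from [X../.O./.X.]: 5 plies

p1 O@[X../.O./.X.]: (0,1)[XO./.O./.X.]+1* (0,2)[X.O/.O./.X.]+1 (1,0)[X../OO./.X.]+1 (1,2)[X../.OO/.X.]+1 (2,0)[X../.O./OX.]+1 (2,2)[X../.O./.XO]+1
p2 X@[XO./.O./.X.]: (0,2)[XOX/.O./.X.]-1* (1,0)[XO./XO./.X.]-1 (1,2)[XO./.OX/.X.]-1 (2,0)[XO./.O./XX.]-1 (2,2)[XO./.O./.XX]-1
p3 O@[XOX/.O./.X.]: (1,0)[XOX/OO./.X.]-1 (1,2)[XOX/.OO/.X.]+1* (2,0)[XOX/.O./OX.]-1 (2,2)[XOX/.O./.XO]-1
p4 X@[XOX/.OO/.X.]: (1,0)[XOX/XOO/.X.]-1* (2,0)[XOX/.OO/XX.]-1 (2,2)[XOX/.OO/.XX]-1
p5 O@[XOX/XOO/.X.]: (2,0)[XOX/XOO/OX.]+1* (2,2)[XOX/XOO/.XO]-1
p6 X@[XOX/XOO/OX.] terminal -1; root [X../.O./.X.] d6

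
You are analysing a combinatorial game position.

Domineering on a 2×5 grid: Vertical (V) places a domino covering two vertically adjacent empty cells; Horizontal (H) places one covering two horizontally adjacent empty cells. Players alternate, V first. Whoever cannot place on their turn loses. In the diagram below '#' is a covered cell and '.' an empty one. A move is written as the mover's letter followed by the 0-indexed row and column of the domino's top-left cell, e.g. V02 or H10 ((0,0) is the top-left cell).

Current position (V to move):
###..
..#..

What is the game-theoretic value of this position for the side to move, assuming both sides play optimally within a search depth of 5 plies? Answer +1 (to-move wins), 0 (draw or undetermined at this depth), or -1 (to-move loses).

p1 V@[###../..#..]: V03[####./..##.]+1* V04[###.#/..#.#]+1
p2 H@[####./..##.]: H10[####./####.]-1*
p3 V@[####./####.]: V04[#####/#####]+1*
p4 H@[#####/#####] terminal -1; root [###../..#..] d5

value(###../..#.., V) = +1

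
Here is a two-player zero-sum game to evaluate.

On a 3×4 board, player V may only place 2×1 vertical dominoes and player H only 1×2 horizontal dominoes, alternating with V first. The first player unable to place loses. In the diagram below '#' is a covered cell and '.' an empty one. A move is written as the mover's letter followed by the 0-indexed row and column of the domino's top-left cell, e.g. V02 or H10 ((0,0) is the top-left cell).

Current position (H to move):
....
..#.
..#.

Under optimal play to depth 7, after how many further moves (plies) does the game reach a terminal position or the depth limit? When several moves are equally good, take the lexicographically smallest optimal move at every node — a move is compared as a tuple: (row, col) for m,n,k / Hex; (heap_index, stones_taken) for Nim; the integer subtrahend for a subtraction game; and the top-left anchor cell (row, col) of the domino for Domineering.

p1 H@[..../..#./..#.]: H00[##../..#./..#.]-1 H01[.##./..#./..#.]-1 H02[..##/..#./..#.]-1 H10[..../###./..#.]+1* H20[..../..#./###.]-1
p2 V@[..../###./..#.]: V03[...#/####/..#.]-1* V13[..../####/..##]-1
p3 H@[...#/####/..#.]: H00[##.#/####/..#.]+1* H01[.###/####/..#.]+1 H20[...#/####/###.]+1
p4 V@[##.#/####/..#.] terminal -1; root [..../..#./..#.] d7

PV length from [..../..#./..#.]: 3 plies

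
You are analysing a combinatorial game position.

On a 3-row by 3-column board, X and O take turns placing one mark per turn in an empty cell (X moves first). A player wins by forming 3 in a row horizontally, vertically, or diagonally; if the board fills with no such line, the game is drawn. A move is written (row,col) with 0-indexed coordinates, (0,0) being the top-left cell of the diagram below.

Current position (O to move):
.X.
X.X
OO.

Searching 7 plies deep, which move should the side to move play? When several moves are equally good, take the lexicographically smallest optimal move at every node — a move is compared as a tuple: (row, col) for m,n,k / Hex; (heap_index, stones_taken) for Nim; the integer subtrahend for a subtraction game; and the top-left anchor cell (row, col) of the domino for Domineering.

p1 O@[.X./X.X/OO.]: (0,0)[OX./X.X/OO.]-1 (0,2)[.XO/X.X/OO.]-1 (1,1)[.X./XOX/OO.]+1* (2,2)[.X./X.X/OOO]+1
p2 X@[.X./XOX/OO.]: (0,0)[XX./XOX/OO.]-1* (0,2)[.XX/XOX/OO.]-1 (2,2)[.X./XOX/OOX]-1
p3 O@[XX./XOX/OO.]: (0,2)[XXO/XOX/OO.]+1* (2,2)[XX./XOX/OOO]+1
p4 X@[XXO/XOX/OO.] terminal -1; root [.X./X.X/OO.] d7

O's best at [.X./X.X/OO.]: (1,1)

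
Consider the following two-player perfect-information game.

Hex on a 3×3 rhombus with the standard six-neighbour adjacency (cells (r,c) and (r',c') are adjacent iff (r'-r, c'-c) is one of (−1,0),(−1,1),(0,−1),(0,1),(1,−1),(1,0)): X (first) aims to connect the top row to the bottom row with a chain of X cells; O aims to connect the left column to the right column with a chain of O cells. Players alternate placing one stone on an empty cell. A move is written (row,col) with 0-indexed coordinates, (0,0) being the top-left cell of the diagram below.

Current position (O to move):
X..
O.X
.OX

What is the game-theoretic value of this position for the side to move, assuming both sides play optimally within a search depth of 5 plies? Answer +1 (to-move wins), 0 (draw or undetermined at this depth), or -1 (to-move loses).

[X../O.X/.OX] O move#1: (0,1):-1/XO./O.X/.OX, (0,2):+1/X.O/O.X/.OX*, (1,1):-1/X../OOX/.OX, (2,0):-1/X../O.X/OOX
[X.O/O.X/.OX] X move#2: (0,1):-1/XXO/O.X/.OX*, (1,1):-1/X.O/OXX/.OX, (2,0):-1/X.O/O.X/XOX
[XXO/O.X/.OX] O move#3: (1,1):+1/XXO/OOX/.OX*, (2,0):-1/XXO/O.X/OOX
[XXO/OOX/.OX] end (terminal -1, X#4); searched X../O.X/.OX to 5

value(X../O.X/.OX, O) = +1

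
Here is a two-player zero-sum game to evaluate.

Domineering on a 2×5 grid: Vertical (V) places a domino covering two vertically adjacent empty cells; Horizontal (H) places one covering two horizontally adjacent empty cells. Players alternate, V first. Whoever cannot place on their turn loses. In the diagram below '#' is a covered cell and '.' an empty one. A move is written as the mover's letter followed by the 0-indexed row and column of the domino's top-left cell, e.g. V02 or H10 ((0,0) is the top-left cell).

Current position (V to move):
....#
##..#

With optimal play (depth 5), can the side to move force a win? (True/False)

V winning at [....#/##..#]: True

ply 1, V at ....#/##..# | V02=+1→..#.#/###.#*; V03=-1→...##/##.##
ply 2, H at ..#.#/###.# | H00=-1→###.#/###.#*
ply 3, V at ###.#/###.# | V03=+1→#####/#####*
ply 4: #####/##### is terminal -1 (H); from ....#/##..# depth 5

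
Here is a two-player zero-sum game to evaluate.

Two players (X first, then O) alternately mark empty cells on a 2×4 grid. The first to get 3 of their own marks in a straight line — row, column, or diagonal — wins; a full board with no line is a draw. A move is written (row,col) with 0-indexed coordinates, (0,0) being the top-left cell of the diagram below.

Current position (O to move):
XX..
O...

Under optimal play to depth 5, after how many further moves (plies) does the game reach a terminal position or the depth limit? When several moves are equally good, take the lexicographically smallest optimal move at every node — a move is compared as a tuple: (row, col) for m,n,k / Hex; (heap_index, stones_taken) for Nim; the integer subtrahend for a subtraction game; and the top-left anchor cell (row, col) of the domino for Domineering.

ply 1, O at XX../O... | (0,2)=+0→XXO./O...*; (0,3)=-1→XX.O/O...; (1,1)=-1→XX../OO..; (1,2)=-1→XX../O.O.; (1,3)=-1→XX../O..O
ply 2, X at XXO./O... | (0,3)=+0→XXOX/O...*; (1,1)=+0→XXO./OX..; (1,2)=+0→XXO./O.X.; (1,3)=+0→XXO./O..X
ply 3, O at XXOX/O... | (1,1)=+0→XXOX/OO..*; (1,2)=+0→XXOX/O.O.; (1,3)=+0→XXOX/O..O
ply 4, X at XXOX/OO.. | (1,2)=+0→XXOX/OOX.*; (1,3)=-1→XXOX/OO.X
ply 5, O at XXOX/OOX. | (1,3)=+0→XXOX/OOXO*
ply 6: XXOX/OOXO is terminal +0 (X); from XX../O... depth 5

PV length from [XX../O...]: 5 plies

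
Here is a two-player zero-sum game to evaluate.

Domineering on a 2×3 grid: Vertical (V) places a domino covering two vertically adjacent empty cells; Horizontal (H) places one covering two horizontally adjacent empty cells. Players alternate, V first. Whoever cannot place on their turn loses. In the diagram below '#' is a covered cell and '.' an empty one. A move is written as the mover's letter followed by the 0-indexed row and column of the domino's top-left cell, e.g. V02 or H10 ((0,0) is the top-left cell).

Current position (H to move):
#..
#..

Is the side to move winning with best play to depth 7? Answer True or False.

p1 H@[#../#..]: H01[###/#..]+1* H11[#../###]+1
p2 V@[###/#..] terminal -1; root [#../#..] d7

H winning at [#../#..]: True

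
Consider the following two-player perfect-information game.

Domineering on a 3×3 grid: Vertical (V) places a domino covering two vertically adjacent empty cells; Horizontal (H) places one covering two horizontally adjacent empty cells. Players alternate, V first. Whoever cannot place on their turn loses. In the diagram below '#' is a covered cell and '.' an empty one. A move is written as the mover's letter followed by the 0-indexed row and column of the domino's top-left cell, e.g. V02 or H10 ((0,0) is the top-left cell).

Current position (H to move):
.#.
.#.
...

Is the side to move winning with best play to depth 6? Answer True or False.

H winning at [.#./.#./...]: False

[.#./.#./...] H move#1: H20:-1/.#./.#./##.*, H21:-1/.#./.#./.##
[.#./.#./##.] V move#2: V00:+1/##./##./##.*, V02:+1/.##/.##/##., V12:+1/.#./.##/###
[##./##./##.] end (terminal -1, H#3); searched .#./.#./... to 6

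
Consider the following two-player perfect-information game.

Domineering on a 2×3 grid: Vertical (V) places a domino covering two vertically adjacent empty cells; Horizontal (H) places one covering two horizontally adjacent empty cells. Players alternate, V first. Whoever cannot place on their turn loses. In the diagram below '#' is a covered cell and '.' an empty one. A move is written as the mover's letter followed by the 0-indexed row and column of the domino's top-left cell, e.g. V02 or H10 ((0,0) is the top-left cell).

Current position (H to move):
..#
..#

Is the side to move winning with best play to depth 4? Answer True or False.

H winning at [..#/..#]: True

p1 H@[..#/..#]: H00[###/..#]+1* H10[..#/###]+1
p2 V@[###/..#] terminal -1; root [..#/..#] d4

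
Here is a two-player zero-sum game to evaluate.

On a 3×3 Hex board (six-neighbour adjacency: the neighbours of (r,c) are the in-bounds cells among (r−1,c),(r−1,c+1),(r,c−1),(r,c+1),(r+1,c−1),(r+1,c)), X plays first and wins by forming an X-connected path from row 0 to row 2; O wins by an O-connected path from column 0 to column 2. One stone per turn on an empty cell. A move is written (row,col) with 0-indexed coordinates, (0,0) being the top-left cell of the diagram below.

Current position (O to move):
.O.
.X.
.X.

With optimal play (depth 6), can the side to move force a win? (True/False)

O winning at [.O./.X./.X.]: True

p1 O@[.O./.X./.X.]: (0,0)[OO./.X./.X.]-1 (0,2)[.OO/.X./.X.]+1* (1,0)[.O./OX./.X.]-1 (1,2)[.O./.XO/.X.]-1 (2,0)[.O./.X./OX.]-1 (2,2)[.O./.X./.XO]-1
p2 X@[.OO/.X./.X.]: (0,0)[XOO/.X./.X.]-1* (1,0)[.OO/XX./.X.]-1 (1,2)[.OO/.XX/.X.]-1 (2,0)[.OO/.X./XX.]-1 (2,2)[.OO/.X./.XX]-1
p3 O@[XOO/.X./.X.]: (1,0)[XOO/OX./.X.]+1* (1,2)[XOO/.XO/.X.]-1 (2,0)[XOO/.X./OX.]-1 (2,2)[XOO/.X./.XO]-1
p4 X@[XOO/OX./.X.] terminal -1; root [.O./.X./.X.] d6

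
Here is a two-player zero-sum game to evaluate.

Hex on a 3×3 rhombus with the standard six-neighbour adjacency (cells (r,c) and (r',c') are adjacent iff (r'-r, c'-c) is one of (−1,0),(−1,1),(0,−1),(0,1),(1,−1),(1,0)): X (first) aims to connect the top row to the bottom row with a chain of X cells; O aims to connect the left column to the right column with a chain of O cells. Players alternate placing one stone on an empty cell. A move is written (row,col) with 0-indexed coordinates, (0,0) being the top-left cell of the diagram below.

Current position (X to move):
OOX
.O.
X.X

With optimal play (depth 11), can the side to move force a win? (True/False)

X winning at [OOX/.O./X.X]: True

p1 X@[OOX/.O./X.X]: (1,0)[OOX/XO./X.X]-1 (1,2)[OOX/.OX/X.X]+1* (2,1)[OOX/.O./XXX]-1
p2 O@[OOX/.OX/X.X] terminal -1; root [OOX/.O./X.X] d11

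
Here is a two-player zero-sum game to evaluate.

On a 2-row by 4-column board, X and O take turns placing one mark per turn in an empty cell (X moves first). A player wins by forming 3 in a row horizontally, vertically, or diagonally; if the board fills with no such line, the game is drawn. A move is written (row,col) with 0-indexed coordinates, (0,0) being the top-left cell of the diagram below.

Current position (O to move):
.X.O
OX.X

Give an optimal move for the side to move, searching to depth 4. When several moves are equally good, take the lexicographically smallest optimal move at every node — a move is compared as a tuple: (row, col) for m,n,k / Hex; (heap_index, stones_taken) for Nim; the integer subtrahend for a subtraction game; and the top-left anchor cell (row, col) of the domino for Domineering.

O's best at [.X.O/OX.X]: (1,2)

[.X.O/OX.X] O move#1: (0,0):-1/OX.O/OX.X, (0,2):-1/.XOO/OX.X, (1,2):+0/.X.O/OXOX*
[.X.O/OXOX] X move#2: (0,0):+0/XX.O/OXOX*, (0,2):+0/.XXO/OXOX
[XX.O/OXOX] O move#3: (0,2):+0/XXOO/OXOX*
[XXOO/OXOX] end (terminal +0, X#4); searched .X.O/OX.X to 4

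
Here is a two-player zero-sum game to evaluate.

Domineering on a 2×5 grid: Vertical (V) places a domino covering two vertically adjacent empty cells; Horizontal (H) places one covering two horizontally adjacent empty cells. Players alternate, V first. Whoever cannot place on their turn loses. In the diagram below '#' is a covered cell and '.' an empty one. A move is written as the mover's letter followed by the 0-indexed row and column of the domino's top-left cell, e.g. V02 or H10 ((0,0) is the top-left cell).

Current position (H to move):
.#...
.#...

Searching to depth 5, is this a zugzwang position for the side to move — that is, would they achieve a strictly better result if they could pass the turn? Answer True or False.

zugzwang(.#.../.#..., H) = False

[.#.../.#...] H move#1: H02:-1/.###./.#...*, H03:-1/.#.##/.#..., H12:-1/.#.../.###., H13:-1/.#.../.#.##
[.###./.#...] V move#2: V00:-1/####./##..., V04:+1/.####/.#..#*
[.####/.#..#] H move#3: H12:-1/.####/.####*
[.####/.####] V move#4: V00:+1/#####/#####*
[#####/#####] end (terminal -1, H#5); searched .#.../.#... to 5
pass branch (V moves first from the same position):
  | [.#.../.#...] V move#1: V00:-1/##.../##..., V02:-1/.##../.##.., V03:+1/.#.#./.#.#.*, V04:-1/.#..#/.#..#
  | [.#.#./.#.#.] end (terminal -1, H#2); searched .#.../.#... to 5
H moving scores -1; H passing scores -1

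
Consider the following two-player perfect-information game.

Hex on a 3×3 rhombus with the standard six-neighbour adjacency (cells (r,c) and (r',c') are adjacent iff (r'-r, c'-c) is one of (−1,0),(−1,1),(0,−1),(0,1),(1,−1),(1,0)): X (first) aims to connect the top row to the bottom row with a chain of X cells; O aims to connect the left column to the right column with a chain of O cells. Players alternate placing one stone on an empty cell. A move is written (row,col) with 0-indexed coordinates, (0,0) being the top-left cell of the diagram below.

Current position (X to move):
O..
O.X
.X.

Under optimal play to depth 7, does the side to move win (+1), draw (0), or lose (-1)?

ply 1, X at O../O.X/.X. | (0,1)=+1→OX./O.X/.X.*; (0,2)=+1→O.X/O.X/.X.; (1,1)=+1→O../OXX/.X.; (2,0)=-1→O../O.X/XX.; (2,2)=-1→O../O.X/.XX
ply 2, O at OX./O.X/.X. | (0,2)=-1→OXO/O.X/.X.*; (1,1)=-1→OX./OOX/.X.; (2,0)=-1→OX./O.X/OX.; (2,2)=-1→OX./O.X/.XO
ply 3, X at OXO/O.X/.X. | (1,1)=+1→OXO/OXX/.X.*; (2,0)=-1→OXO/O.X/XX.; (2,2)=-1→OXO/O.X/.XX
ply 4: OXO/OXX/.X. is terminal -1 (O); from O../O.X/.X. depth 7

value(O../O.X/.X., X) = +1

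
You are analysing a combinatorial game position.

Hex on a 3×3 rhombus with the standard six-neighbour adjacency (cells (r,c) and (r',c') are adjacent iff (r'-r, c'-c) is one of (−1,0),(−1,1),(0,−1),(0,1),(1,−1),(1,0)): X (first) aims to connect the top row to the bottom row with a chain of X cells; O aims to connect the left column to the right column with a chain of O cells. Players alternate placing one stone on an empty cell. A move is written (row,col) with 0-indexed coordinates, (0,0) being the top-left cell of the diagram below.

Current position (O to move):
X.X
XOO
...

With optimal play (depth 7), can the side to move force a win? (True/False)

O winning at [X.X/XOO/...]: True

[X.X/XOO/...] O move#1: (0,1):-1/XOX/XOO/..., (2,0):+1/X.X/XOO/O..*, (2,1):-1/X.X/XOO/.O., (2,2):-1/X.X/XOO/..O
[X.X/XOO/O..] end (terminal -1, X#2); searched X.X/XOO/... to 7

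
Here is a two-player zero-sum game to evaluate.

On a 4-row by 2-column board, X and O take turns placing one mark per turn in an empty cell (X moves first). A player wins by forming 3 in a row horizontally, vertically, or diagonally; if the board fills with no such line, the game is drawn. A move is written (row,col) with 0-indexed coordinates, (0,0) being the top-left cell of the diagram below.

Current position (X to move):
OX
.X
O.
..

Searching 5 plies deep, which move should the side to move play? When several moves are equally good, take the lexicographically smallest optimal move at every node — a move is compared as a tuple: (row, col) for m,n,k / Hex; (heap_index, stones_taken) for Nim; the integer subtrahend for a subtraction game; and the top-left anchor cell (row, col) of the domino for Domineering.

p1 X@[OX/.X/O./..]: (1,0)[OX/XX/O./..]+0 (2,1)[OX/.X/OX/..]+1* (3,0)[OX/.X/O./X.]-1 (3,1)[OX/.X/O./.X]-1
p2 O@[OX/.X/OX/..] terminal -1; root [OX/.X/O./..] d5

X's best at [OX/.X/O./..]: (2,1)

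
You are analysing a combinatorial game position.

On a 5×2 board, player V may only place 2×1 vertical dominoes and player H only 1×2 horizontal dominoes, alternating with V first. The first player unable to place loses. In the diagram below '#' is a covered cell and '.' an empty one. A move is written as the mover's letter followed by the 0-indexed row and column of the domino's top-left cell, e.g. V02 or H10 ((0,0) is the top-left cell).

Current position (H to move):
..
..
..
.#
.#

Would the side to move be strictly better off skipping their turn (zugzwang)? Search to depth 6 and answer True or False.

zugzwang(../../../.#/.#, H) = False

ply 1, H at ../../../.#/.# | H00=-1→##/../../.#/.#; H10=+1→../##/../.#/.#*; H20=-1→../../##/.#/.#
ply 2, V at ../##/../.#/.# | V20=-1→../##/#./##/.#*; V30=-1→../##/../##/##
ply 3, H at ../##/#./##/.# | H00=+1→##/##/#./##/.#*
ply 4: ##/##/#./##/.# is terminal -1 (V); from ../../../.#/.# depth 6
if H skipped the turn, V would face:
~ ply 1, V at ../../../.#/.# | V00=+1→#./#./../.#/.#*; V01=+1→.#/.#/../.#/.#; V10=+1→../#./#./.#/.#; V11=+1→../.#/.#/.#/.#; V20=-1→../../#./##/.#; V30=-1→../../../##/##
~ ply 2, H at #./#./../.#/.# | H20=-1→#./#./##/.#/.#*
~ ply 3, V at #./#./##/.#/.# | V01=+1→##/##/##/.#/.#*; V30=+1→#./#./##/##/##
~ ply 4: ##/##/##/.#/.# is terminal -1 (H); from ../../../.#/.# depth 6
compare (H): move=+1 vs pass=-1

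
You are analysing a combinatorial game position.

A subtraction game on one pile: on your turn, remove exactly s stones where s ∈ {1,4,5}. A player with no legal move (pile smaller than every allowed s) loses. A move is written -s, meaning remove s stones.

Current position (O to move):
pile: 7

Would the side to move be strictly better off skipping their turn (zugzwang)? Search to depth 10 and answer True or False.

zugzwang(7, O) = False

p1 O@[7]: -1[6]-1 -4[3]-1 -5[2]+1*
p2 X@[2]: -1[1]-1*
p3 O@[1]: -1[0]+1*
p4 X@[0] terminal -1; root [7] d10
pass branch (X moves first from the same position):
  | p1 X@[7]: -1[6]-1 -4[3]-1 -5[2]+1*
  | p2 O@[2]: -1[1]-1*
  | p3 X@[1]: -1[0]+1*
  | p4 O@[0] terminal -1; root [7] d10
O moving scores +1; O passing scores -1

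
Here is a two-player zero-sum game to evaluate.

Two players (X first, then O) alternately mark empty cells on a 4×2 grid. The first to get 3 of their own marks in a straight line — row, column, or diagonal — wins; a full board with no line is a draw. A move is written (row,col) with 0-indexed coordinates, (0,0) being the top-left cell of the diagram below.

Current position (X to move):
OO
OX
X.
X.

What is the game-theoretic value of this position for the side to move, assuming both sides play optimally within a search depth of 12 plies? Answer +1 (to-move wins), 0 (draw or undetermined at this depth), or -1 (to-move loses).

[OO/OX/X./X.] X move#1: (2,1):+0/OO/OX/XX/X.*, (3,1):+0/OO/OX/X./XX
[OO/OX/XX/X.] O move#2: (3,1):+0/OO/OX/XX/XO*
[OO/OX/XX/XO] end (terminal +0, X#3); searched OO/OX/X./X. to 12

value(OO/OX/X./X., X) = 0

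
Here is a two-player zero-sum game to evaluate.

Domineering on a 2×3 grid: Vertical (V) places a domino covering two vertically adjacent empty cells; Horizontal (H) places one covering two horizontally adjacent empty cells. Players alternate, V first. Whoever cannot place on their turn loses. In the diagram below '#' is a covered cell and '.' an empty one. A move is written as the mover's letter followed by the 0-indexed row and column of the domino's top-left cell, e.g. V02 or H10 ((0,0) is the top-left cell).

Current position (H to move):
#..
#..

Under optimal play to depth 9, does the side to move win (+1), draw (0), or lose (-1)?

p1 H@[#../#..]: H01[###/#..]+1* H11[#../###]+1
p2 V@[###/#..] terminal -1; root [#../#..] d9

value(#../#.., H) = +1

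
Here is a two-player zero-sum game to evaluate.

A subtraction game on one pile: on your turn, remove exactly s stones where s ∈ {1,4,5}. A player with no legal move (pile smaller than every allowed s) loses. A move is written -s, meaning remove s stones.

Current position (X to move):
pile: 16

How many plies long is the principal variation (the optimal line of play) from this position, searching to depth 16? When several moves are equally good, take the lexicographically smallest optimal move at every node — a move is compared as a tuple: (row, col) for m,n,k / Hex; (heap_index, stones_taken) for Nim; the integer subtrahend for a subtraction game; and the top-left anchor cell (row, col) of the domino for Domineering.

PV length from [16]: 8 plies

ply 1, X at 16 | -1=-1→15*; -4=-1→12; -5=-1→11
ply 2, O at 15 | -1=-1→14; -4=-1→11; -5=+1→10*
ply 3, X at 10 | -1=-1→9*; -4=-1→6; -5=-1→5
ply 4, O at 9 | -1=+1→8*; -4=-1→5; -5=-1→4
ply 5, X at 8 | -1=-1→7*; -4=-1→4; -5=-1→3
ply 6, O at 7 | -1=-1→6; -4=-1→3; -5=+1→2*
ply 7, X at 2 | -1=-1→1*
ply 8, O at 1 | -1=+1→0*
ply 9: 0 is terminal -1 (X); from 16 depth 16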